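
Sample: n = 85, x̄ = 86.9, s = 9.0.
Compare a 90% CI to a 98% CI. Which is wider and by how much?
98% CI is wider by 1.38

df = 84
90% CI: t* = 1.663, (85.28, 88.52), width = 2 · t* · s/√n = 3.25
98% CI: t* = 2.372, (84.58, 89.22), width = 2 · t* · s/√n = 4.63

The 98% CI is wider by 4.63 - 3.25 = 1.38.
Higher confidence requires a wider interval.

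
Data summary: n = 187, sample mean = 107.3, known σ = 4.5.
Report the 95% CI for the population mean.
(106.66, 107.94)

z-interval (σ known):
z* = 1.960 for 95% confidence

Margin of error = z* · σ/√n = 1.960 · 4.5/√187 = 0.64

CI: (107.3 - 0.64, 107.3 + 0.64) = (106.66, 107.94)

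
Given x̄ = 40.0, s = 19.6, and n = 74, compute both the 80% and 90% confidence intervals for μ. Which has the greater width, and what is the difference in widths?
90% CI is wider by 1.70

df = 73
80% CI: t* = 1.293, (37.05, 42.95), width = 2 · t* · s/√n = 5.89
90% CI: t* = 1.666, (36.20, 43.80), width = 2 · t* · s/√n = 7.59

The 90% CI is wider by 7.59 - 5.89 = 1.70.
Higher confidence requires a wider interval.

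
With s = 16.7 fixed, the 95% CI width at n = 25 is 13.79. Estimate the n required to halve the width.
n ≈ 100

CI width ∝ 1/√n
To reduce width by factor 2, need √n to grow by 2 → need 2² = 4 times as many samples.

Current: n = 25, width = 13.79
New: n = 100, width ≈ 6.63

Width reduced by factor of 13.79/6.63 = 2.08.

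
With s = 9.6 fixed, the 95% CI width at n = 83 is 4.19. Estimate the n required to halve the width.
n ≈ 332

CI width ∝ 1/√n
To reduce width by factor 2, need √n to grow by 2 → need 2² = 4 times as many samples.

Current: n = 83, width = 4.19
New: n = 332, width ≈ 2.07

Width reduced by factor of 4.19/2.07 = 2.02.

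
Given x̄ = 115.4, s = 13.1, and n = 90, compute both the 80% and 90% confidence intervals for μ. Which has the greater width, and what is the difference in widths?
90% CI is wider by 1.02

df = 89
80% CI: t* = 1.291, (113.62, 117.18), width = 2 · t* · s/√n = 3.57
90% CI: t* = 1.662, (113.11, 117.69), width = 2 · t* · s/√n = 4.59

The 90% CI is wider by 4.59 - 3.57 = 1.02.
Higher confidence requires a wider interval.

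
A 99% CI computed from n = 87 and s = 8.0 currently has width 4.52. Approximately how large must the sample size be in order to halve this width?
n ≈ 348

CI width ∝ 1/√n
To reduce width by factor 2, need √n to grow by 2 → need 2² = 4 times as many samples.

Current: n = 87, width = 4.52
New: n = 348, width ≈ 2.22

Width reduced by factor of 4.52/2.22 = 2.04.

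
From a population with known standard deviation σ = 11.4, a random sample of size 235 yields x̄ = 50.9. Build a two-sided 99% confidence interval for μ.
(48.98, 52.82)

z-interval (σ known):
z* = 2.576 for 99% confidence

Margin of error = z* · σ/√n = 2.576 · 11.4/√235 = 1.92

CI: (50.9 - 1.92, 50.9 + 1.92) = (48.98, 52.82)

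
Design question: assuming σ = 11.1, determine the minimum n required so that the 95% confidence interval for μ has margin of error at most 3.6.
n ≥ 37

For margin E ≤ 3.6:
n ≥ (z* · σ / E)²
n ≥ (1.960 · 11.1 / 3.6)²
n ≥ 36.52

Minimum n = 37 (rounding up)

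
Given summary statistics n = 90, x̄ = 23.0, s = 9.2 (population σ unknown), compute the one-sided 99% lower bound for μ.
μ ≥ 20.70

Lower bound (one-sided):
t* = 2.369 (one-sided for 99%)
Lower bound = x̄ - t* · s/√n = 23.0 - 2.369 · 9.2/√90 = 20.70

We are 99% confident that μ ≥ 20.70.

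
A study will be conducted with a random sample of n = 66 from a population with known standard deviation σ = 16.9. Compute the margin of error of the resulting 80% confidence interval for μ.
Margin of error = 2.67

Margin of error = z* · σ/√n
= 1.282 · 16.9/√66
= 1.282 · 16.9/8.1240
= 2.67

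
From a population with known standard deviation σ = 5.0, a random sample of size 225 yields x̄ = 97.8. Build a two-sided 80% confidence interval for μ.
(97.37, 98.23)

z-interval (σ known):
z* = 1.282 for 80% confidence

Margin of error = z* · σ/√n = 1.282 · 5.0/√225 = 0.43

CI: (97.8 - 0.43, 97.8 + 0.43) = (97.37, 98.23)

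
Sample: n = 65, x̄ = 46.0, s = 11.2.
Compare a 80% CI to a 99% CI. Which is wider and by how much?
99% CI is wider by 3.78

df = 64
80% CI: t* = 1.295, (44.20, 47.80), width = 2 · t* · s/√n = 3.60
99% CI: t* = 2.655, (42.31, 49.69), width = 2 · t* · s/√n = 7.38

The 99% CI is wider by 7.38 - 3.60 = 3.78.
Higher confidence requires a wider interval.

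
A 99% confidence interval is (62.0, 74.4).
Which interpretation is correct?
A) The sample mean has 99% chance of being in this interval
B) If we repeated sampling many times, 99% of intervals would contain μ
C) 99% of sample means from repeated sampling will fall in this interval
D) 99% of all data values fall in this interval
B

A) Wrong — x̄ is observed and sits in the interval by construction.
B) Correct — this is the frequentist long-run coverage interpretation.
C) Wrong — coverage applies to intervals containing μ, not to future x̄ values.
D) Wrong — a CI is about the parameter μ, not individual data values.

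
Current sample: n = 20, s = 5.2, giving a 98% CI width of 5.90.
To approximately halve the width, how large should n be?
n ≈ 80

CI width ∝ 1/√n
To reduce width by factor 2, need √n to grow by 2 → need 2² = 4 times as many samples.

Current: n = 20, width = 5.90
New: n = 80, width ≈ 2.76

Width reduced by factor of 5.90/2.76 = 2.14.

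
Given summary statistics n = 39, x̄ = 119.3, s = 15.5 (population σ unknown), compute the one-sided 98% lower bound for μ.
μ ≥ 114.02

Lower bound (one-sided):
t* = 2.127 (one-sided for 98%)
Lower bound = x̄ - t* · s/√n = 119.3 - 2.127 · 15.5/√39 = 114.02

We are 98% confident that μ ≥ 114.02.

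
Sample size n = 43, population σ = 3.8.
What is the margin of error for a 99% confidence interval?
Margin of error = 1.49

Margin of error = z* · σ/√n
= 2.576 · 3.8/√43
= 2.576 · 3.8/6.5574
= 1.49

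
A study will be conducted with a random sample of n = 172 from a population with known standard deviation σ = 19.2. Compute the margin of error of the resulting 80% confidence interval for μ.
Margin of error = 1.88

Margin of error = z* · σ/√n
= 1.282 · 19.2/√172
= 1.282 · 19.2/13.1149
= 1.88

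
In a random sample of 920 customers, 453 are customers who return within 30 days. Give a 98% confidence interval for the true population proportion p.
(0.454, 0.531)

Proportion CI:
p̂ = 453/920 = 0.49239
SE = √(p̂(1-p̂)/n) = √(0.49239 · 0.50761 / 920) = 0.01648

z* = 2.326
Margin = z* · SE = 2.326 · 0.01648 = 0.0383

CI: 0.49239 ± 0.0383 = (0.454, 0.531)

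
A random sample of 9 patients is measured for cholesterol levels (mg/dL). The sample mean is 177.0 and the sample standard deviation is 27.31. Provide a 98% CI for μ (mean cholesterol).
(150.64, 203.36)

t-interval (σ unknown):
df = n - 1 = 8
t* = 2.896 for 98% confidence

Margin of error = t* · s/√n = 2.896 · 27.31/√9 = 26.36

CI: (150.64, 203.36)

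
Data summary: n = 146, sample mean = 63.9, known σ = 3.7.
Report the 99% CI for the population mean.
(63.11, 64.69)

z-interval (σ known):
z* = 2.576 for 99% confidence

Margin of error = z* · σ/√n = 2.576 · 3.7/√146 = 0.79

CI: (63.9 - 0.79, 63.9 + 0.79) = (63.11, 64.69)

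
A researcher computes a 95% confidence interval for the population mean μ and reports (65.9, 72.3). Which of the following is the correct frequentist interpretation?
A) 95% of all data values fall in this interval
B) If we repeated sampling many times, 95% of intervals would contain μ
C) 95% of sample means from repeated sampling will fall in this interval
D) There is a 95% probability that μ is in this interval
B

A) Wrong — a CI is about the parameter μ, not individual data values.
B) Correct — this is the frequentist long-run coverage interpretation.
C) Wrong — coverage applies to intervals containing μ, not to future x̄ values.
D) Wrong — μ is fixed; the randomness lives in the interval, not in μ.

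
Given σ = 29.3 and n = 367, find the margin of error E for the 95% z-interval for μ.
Margin of error = 3.00

Margin of error = z* · σ/√n
= 1.960 · 29.3/√367
= 1.960 · 29.3/19.1572
= 3.00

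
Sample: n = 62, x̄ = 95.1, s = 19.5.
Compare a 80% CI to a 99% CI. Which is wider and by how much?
99% CI is wider by 6.75

df = 61
80% CI: t* = 1.296, (91.89, 98.31), width = 2 · t* · s/√n = 6.42
99% CI: t* = 2.659, (88.51, 101.69), width = 2 · t* · s/√n = 13.17

The 99% CI is wider by 13.17 - 6.42 = 6.75.
Higher confidence requires a wider interval.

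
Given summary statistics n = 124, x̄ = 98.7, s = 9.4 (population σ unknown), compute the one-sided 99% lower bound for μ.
μ ≥ 96.71

Lower bound (one-sided):
t* = 2.357 (one-sided for 99%)
Lower bound = x̄ - t* · s/√n = 98.7 - 2.357 · 9.4/√124 = 96.71

We are 99% confident that μ ≥ 96.71.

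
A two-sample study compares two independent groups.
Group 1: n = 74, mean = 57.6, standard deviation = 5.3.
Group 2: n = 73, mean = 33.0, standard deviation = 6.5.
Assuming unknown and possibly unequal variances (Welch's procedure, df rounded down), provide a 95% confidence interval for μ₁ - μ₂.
(22.66, 26.54)

Difference: x̄₁ - x̄₂ = 24.60
SE = √(s₁²/n₁ + s₂²/n₂) = √(5.3²/74 + 6.5²/73) = 0.9790
df = 138.61 → 138 (Welch–Satterthwaite, rounded down)
t* = 1.977

CI: 24.60 ± 1.977 · 0.9790 = 24.60 ± 1.94 = (22.66, 26.54)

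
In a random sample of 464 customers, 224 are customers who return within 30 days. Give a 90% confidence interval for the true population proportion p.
(0.445, 0.521)

Proportion CI:
p̂ = 224/464 = 0.48276
SE = √(p̂(1-p̂)/n) = √(0.48276 · 0.51724 / 464) = 0.02320

z* = 1.645
Margin = z* · SE = 1.645 · 0.02320 = 0.0382

CI: 0.48276 ± 0.0382 = (0.445, 0.521)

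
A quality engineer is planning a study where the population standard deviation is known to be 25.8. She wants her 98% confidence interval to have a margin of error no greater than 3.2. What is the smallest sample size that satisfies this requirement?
n ≥ 352

For margin E ≤ 3.2:
n ≥ (z* · σ / E)²
n ≥ (2.326 · 25.8 / 3.2)²
n ≥ 351.69

Minimum n = 352 (rounding up)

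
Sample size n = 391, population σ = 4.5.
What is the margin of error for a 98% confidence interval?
Margin of error = 0.53

Margin of error = z* · σ/√n
= 2.326 · 4.5/√391
= 2.326 · 4.5/19.7737
= 0.53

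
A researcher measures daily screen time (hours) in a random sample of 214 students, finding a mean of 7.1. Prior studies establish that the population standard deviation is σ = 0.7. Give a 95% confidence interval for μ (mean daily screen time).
(7.01, 7.19)

z-interval (σ known):
z* = 1.960 for 95% confidence

Margin of error = z* · σ/√n = 1.960 · 0.7/√214 = 0.09

CI: (7.1 - 0.09, 7.1 + 0.09) = (7.01, 7.19)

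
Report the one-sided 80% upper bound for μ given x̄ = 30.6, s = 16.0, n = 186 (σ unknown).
μ ≤ 31.59

Upper bound (one-sided):
t* = 0.844 (one-sided for 80%)
Upper bound = x̄ + t* · s/√n = 30.6 + 0.844 · 16.0/√186 = 31.59

We are 80% confident that μ ≤ 31.59.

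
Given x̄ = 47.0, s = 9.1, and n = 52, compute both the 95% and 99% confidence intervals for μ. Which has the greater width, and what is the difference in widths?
99% CI is wider by 1.68

df = 51
95% CI: t* = 2.008, (44.47, 49.53), width = 2 · t* · s/√n = 5.07
99% CI: t* = 2.676, (43.62, 50.38), width = 2 · t* · s/√n = 6.75

The 99% CI is wider by 6.75 - 5.07 = 1.68.
Higher confidence requires a wider interval.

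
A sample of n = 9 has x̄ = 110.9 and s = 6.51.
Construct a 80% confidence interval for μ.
(107.87, 113.93)

t-interval (σ unknown):
df = n - 1 = 8
t* = 1.397 for 80% confidence

Margin of error = t* · s/√n = 1.397 · 6.51/√9 = 3.03

CI: (107.87, 113.93)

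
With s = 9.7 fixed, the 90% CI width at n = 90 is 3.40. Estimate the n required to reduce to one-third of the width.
n ≈ 810

CI width ∝ 1/√n
To reduce width by factor 3, need √n to grow by 3 → need 3² = 9 times as many samples.

Current: n = 90, width = 3.40
New: n = 810, width ≈ 1.12

Width reduced by factor of 3.40/1.12 = 3.04.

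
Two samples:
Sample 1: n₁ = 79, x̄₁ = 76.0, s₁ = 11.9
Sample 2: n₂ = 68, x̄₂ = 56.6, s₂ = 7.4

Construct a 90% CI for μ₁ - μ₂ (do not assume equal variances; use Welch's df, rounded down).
(16.73, 22.07)

Difference: x̄₁ - x̄₂ = 19.40
SE = √(s₁²/n₁ + s₂²/n₂) = √(11.9²/79 + 7.4²/68) = 1.6118
df = 132.66 → 132 (Welch–Satterthwaite, rounded down)
t* = 1.656

CI: 19.40 ± 1.656 · 1.6118 = 19.40 ± 2.67 = (16.73, 22.07)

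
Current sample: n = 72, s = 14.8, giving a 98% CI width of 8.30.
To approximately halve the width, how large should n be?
n ≈ 288

CI width ∝ 1/√n
To reduce width by factor 2, need √n to grow by 2 → need 2² = 4 times as many samples.

Current: n = 72, width = 8.30
New: n = 288, width ≈ 4.08

Width reduced by factor of 8.30/4.08 = 2.03.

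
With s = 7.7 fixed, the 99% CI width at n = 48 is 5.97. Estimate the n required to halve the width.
n ≈ 192

CI width ∝ 1/√n
To reduce width by factor 2, need √n to grow by 2 → need 2² = 4 times as many samples.

Current: n = 48, width = 5.97
New: n = 192, width ≈ 2.89

Width reduced by factor of 5.97/2.89 = 2.07.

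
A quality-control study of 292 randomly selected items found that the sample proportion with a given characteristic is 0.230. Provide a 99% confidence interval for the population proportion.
(0.167, 0.293)

Proportion CI:
SE = √(p̂(1-p̂)/n) = √(0.230 · 0.770 / 292) = 0.02463

z* = 2.576
Margin = z* · SE = 2.576 · 0.02463 = 0.0634

CI: 0.230 ± 0.0634 = (0.167, 0.293)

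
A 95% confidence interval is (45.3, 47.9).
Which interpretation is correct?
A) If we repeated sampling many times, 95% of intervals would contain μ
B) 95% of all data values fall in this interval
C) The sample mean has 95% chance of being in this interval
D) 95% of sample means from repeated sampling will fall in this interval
A

A) Correct — this is the frequentist long-run coverage interpretation.
B) Wrong — a CI is about the parameter μ, not individual data values.
C) Wrong — x̄ is observed and sits in the interval by construction.
D) Wrong — coverage applies to intervals containing μ, not to future x̄ values.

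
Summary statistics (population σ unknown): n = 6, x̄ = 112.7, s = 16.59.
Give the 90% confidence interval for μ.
(99.05, 126.35)

t-interval (σ unknown):
df = n - 1 = 5
t* = 2.015 for 90% confidence

Margin of error = t* · s/√n = 2.015 · 16.59/√6 = 13.65

CI: (99.05, 126.35)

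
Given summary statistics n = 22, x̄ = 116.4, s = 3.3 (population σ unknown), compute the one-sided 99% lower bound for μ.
μ ≥ 114.63

Lower bound (one-sided):
t* = 2.518 (one-sided for 99%)
Lower bound = x̄ - t* · s/√n = 116.4 - 2.518 · 3.3/√22 = 114.63

We are 99% confident that μ ≥ 114.63.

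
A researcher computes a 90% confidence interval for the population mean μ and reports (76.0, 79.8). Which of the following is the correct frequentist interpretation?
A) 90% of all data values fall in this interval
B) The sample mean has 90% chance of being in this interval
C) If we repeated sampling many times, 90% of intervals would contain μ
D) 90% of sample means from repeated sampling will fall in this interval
C

A) Wrong — a CI is about the parameter μ, not individual data values.
B) Wrong — x̄ is observed and sits in the interval by construction.
C) Correct — this is the frequentist long-run coverage interpretation.
D) Wrong — coverage applies to intervals containing μ, not to future x̄ values.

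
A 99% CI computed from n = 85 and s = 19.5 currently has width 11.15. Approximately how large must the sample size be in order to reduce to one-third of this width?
n ≈ 765

CI width ∝ 1/√n
To reduce width by factor 3, need √n to grow by 3 → need 3² = 9 times as many samples.

Current: n = 85, width = 11.15
New: n = 765, width ≈ 3.64

Width reduced by factor of 11.15/3.64 = 3.06.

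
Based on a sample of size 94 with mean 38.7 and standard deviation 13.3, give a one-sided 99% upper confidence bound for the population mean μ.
μ ≤ 41.95

Upper bound (one-sided):
t* = 2.367 (one-sided for 99%)
Upper bound = x̄ + t* · s/√n = 38.7 + 2.367 · 13.3/√94 = 41.95

We are 99% confident that μ ≤ 41.95.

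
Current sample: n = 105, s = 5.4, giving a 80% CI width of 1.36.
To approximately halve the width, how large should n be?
n ≈ 420

CI width ∝ 1/√n
To reduce width by factor 2, need √n to grow by 2 → need 2² = 4 times as many samples.

Current: n = 105, width = 1.36
New: n = 420, width ≈ 0.68

Width reduced by factor of 1.36/0.68 = 2.00.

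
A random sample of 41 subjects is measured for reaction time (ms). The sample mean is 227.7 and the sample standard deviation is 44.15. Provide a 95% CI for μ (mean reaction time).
(213.77, 241.63)

t-interval (σ unknown):
df = n - 1 = 40
t* = 2.021 for 95% confidence

Margin of error = t* · s/√n = 2.021 · 44.15/√41 = 13.93

CI: (213.77, 241.63)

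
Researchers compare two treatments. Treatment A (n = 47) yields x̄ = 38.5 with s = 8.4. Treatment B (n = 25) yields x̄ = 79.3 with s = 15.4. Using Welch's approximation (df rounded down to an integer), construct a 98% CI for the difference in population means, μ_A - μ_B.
(-48.93, -32.67)

Difference: x̄₁ - x̄₂ = -40.80
SE = √(s₁²/n₁ + s₂²/n₂) = √(8.4²/47 + 15.4²/25) = 3.3148
df = 31.78 → 31 (Welch–Satterthwaite, rounded down)
t* = 2.453

CI: -40.80 ± 2.453 · 3.3148 = -40.80 ± 8.13 = (-48.93, -32.67)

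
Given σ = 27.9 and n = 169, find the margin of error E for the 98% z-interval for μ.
Margin of error = 4.99

Margin of error = z* · σ/√n
= 2.326 · 27.9/√169
= 2.326 · 27.9/13.0000
= 4.99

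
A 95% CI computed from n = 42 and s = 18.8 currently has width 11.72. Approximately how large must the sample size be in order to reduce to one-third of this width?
n ≈ 378

CI width ∝ 1/√n
To reduce width by factor 3, need √n to grow by 3 → need 3² = 9 times as many samples.

Current: n = 42, width = 11.72
New: n = 378, width ≈ 3.80

Width reduced by factor of 11.72/3.80 = 3.08.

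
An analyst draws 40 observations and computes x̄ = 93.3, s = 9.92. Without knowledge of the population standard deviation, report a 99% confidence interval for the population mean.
(89.05, 97.55)

t-interval (σ unknown):
df = n - 1 = 39
t* = 2.708 for 99% confidence

Margin of error = t* · s/√n = 2.708 · 9.92/√40 = 4.25

CI: (89.05, 97.55)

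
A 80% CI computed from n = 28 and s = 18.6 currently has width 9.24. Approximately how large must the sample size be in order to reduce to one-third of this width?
n ≈ 252

CI width ∝ 1/√n
To reduce width by factor 3, need √n to grow by 3 → need 3² = 9 times as many samples.

Current: n = 28, width = 9.24
New: n = 252, width ≈ 3.01

Width reduced by factor of 9.24/3.01 = 3.07.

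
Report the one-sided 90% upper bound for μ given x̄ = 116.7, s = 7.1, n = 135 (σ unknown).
μ ≤ 117.49

Upper bound (one-sided):
t* = 1.288 (one-sided for 90%)
Upper bound = x̄ + t* · s/√n = 116.7 + 1.288 · 7.1/√135 = 117.49

We are 90% confident that μ ≤ 117.49.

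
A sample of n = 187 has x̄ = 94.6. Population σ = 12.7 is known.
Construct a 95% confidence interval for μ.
(92.78, 96.42)

z-interval (σ known):
z* = 1.960 for 95% confidence

Margin of error = z* · σ/√n = 1.960 · 12.7/√187 = 1.82

CI: (94.6 - 1.82, 94.6 + 1.82) = (92.78, 96.42)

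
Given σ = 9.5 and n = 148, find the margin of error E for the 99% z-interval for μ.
Margin of error = 2.01

Margin of error = z* · σ/√n
= 2.576 · 9.5/√148
= 2.576 · 9.5/12.1655
= 2.01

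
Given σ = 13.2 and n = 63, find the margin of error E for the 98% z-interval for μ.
Margin of error = 3.87

Margin of error = z* · σ/√n
= 2.326 · 13.2/√63
= 2.326 · 13.2/7.9373
= 3.87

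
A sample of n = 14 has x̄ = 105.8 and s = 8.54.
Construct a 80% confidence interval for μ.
(102.72, 108.88)

t-interval (σ unknown):
df = n - 1 = 13
t* = 1.350 for 80% confidence

Margin of error = t* · s/√n = 1.350 · 8.54/√14 = 3.08

CI: (102.72, 108.88)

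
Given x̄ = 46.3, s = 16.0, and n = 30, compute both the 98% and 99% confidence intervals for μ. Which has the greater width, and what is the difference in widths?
99% CI is wider by 1.72

df = 29
98% CI: t* = 2.462, (39.11, 53.49), width = 2 · t* · s/√n = 14.38
99% CI: t* = 2.756, (38.25, 54.35), width = 2 · t* · s/√n = 16.10

The 99% CI is wider by 16.10 - 14.38 = 1.72.
Higher confidence requires a wider interval.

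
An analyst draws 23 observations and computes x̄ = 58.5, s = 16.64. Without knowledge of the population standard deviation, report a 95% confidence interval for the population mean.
(51.30, 65.70)

t-interval (σ unknown):
df = n - 1 = 22
t* = 2.074 for 95% confidence

Margin of error = t* · s/√n = 2.074 · 16.64/√23 = 7.20

CI: (51.30, 65.70)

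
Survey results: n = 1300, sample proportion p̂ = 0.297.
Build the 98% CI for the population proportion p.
(0.268, 0.326)

Proportion CI:
SE = √(p̂(1-p̂)/n) = √(0.297 · 0.703 / 1300) = 0.01267

z* = 2.326
Margin = z* · SE = 2.326 · 0.01267 = 0.0295

CI: 0.297 ± 0.0295 = (0.268, 0.326)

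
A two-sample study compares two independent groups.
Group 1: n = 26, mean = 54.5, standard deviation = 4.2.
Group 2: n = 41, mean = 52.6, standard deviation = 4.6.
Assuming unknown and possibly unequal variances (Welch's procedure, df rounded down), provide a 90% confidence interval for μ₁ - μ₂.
(0.07, 3.73)

Difference: x̄₁ - x̄₂ = 1.90
SE = √(s₁²/n₁ + s₂²/n₂) = √(4.2²/26 + 4.6²/41) = 1.0930
df = 56.92 → 56 (Welch–Satterthwaite, rounded down)
t* = 1.673

CI: 1.90 ± 1.673 · 1.0930 = 1.90 ± 1.83 = (0.07, 3.73)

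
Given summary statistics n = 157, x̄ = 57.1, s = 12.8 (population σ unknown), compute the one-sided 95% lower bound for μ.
μ ≥ 55.41

Lower bound (one-sided):
t* = 1.655 (one-sided for 95%)
Lower bound = x̄ - t* · s/√n = 57.1 - 1.655 · 12.8/√157 = 55.41

We are 95% confident that μ ≥ 55.41.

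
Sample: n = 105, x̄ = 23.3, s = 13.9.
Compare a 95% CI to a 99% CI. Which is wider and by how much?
99% CI is wider by 1.74

df = 104
95% CI: t* = 1.983, (20.61, 25.99), width = 2 · t* · s/√n = 5.38
99% CI: t* = 2.624, (19.74, 26.86), width = 2 · t* · s/√n = 7.12

The 99% CI is wider by 7.12 - 5.38 = 1.74.
Higher confidence requires a wider interval.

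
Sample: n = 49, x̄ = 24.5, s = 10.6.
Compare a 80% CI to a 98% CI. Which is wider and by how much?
98% CI is wider by 3.36

df = 48
80% CI: t* = 1.299, (22.53, 26.47), width = 2 · t* · s/√n = 3.93
98% CI: t* = 2.407, (20.86, 28.14), width = 2 · t* · s/√n = 7.29

The 98% CI is wider by 7.29 - 3.93 = 3.36.
Higher confidence requires a wider interval.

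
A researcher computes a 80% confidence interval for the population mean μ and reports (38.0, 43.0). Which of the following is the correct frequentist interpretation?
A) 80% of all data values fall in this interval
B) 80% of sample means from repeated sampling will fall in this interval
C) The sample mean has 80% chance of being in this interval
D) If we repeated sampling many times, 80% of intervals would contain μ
D

A) Wrong — a CI is about the parameter μ, not individual data values.
B) Wrong — coverage applies to intervals containing μ, not to future x̄ values.
C) Wrong — x̄ is observed and sits in the interval by construction.
D) Correct — this is the frequentist long-run coverage interpretation.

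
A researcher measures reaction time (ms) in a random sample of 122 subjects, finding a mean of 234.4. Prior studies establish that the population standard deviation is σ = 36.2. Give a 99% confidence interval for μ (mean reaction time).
(225.96, 242.84)

z-interval (σ known):
z* = 2.576 for 99% confidence

Margin of error = z* · σ/√n = 2.576 · 36.2/√122 = 8.44

CI: (234.4 - 8.44, 234.4 + 8.44) = (225.96, 242.84)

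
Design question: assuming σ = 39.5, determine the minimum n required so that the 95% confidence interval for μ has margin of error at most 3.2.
n ≥ 586

For margin E ≤ 3.2:
n ≥ (z* · σ / E)²
n ≥ (1.960 · 39.5 / 3.2)²
n ≥ 585.34

Minimum n = 586 (rounding up)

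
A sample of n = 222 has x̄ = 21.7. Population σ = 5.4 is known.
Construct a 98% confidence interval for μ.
(20.86, 22.54)

z-interval (σ known):
z* = 2.326 for 98% confidence

Margin of error = z* · σ/√n = 2.326 · 5.4/√222 = 0.84

CI: (21.7 - 0.84, 21.7 + 0.84) = (20.86, 22.54)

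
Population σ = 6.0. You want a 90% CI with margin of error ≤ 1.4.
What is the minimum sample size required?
n ≥ 50

For margin E ≤ 1.4:
n ≥ (z* · σ / E)²
n ≥ (1.645 · 6.0 / 1.4)²
n ≥ 49.70

Minimum n = 50 (rounding up)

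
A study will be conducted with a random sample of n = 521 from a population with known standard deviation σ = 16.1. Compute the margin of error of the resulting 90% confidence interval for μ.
Margin of error = 1.16

Margin of error = z* · σ/√n
= 1.645 · 16.1/√521
= 1.645 · 16.1/22.8254
= 1.16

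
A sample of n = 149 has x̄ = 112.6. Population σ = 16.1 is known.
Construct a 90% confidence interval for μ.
(110.43, 114.77)

z-interval (σ known):
z* = 1.645 for 90% confidence

Margin of error = z* · σ/√n = 1.645 · 16.1/√149 = 2.17

CI: (112.6 - 2.17, 112.6 + 2.17) = (110.43, 114.77)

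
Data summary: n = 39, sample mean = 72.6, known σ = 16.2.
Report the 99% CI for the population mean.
(65.92, 79.28)

z-interval (σ known):
z* = 2.576 for 99% confidence

Margin of error = z* · σ/√n = 2.576 · 16.2/√39 = 6.68

CI: (72.6 - 6.68, 72.6 + 6.68) = (65.92, 79.28)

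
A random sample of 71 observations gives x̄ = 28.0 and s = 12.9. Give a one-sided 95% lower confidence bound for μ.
μ ≥ 25.45

Lower bound (one-sided):
t* = 1.667 (one-sided for 95%)
Lower bound = x̄ - t* · s/√n = 28.0 - 1.667 · 12.9/√71 = 25.45

We are 95% confident that μ ≥ 25.45.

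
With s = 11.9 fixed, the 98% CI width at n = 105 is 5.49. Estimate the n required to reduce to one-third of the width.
n ≈ 945

CI width ∝ 1/√n
To reduce width by factor 3, need √n to grow by 3 → need 3² = 9 times as many samples.

Current: n = 105, width = 5.49
New: n = 945, width ≈ 1.80

Width reduced by factor of 5.49/1.80 = 3.05.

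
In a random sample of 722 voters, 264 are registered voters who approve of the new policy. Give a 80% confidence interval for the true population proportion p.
(0.343, 0.389)

Proportion CI:
p̂ = 264/722 = 0.36565
SE = √(p̂(1-p̂)/n) = √(0.36565 · 0.63435 / 722) = 0.01792

z* = 1.282
Margin = z* · SE = 1.282 · 0.01792 = 0.0230

CI: 0.36565 ± 0.0230 = (0.343, 0.389)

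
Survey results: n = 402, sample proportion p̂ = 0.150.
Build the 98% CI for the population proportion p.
(0.109, 0.191)

Proportion CI:
SE = √(p̂(1-p̂)/n) = √(0.150 · 0.850 / 402) = 0.01781

z* = 2.326
Margin = z* · SE = 2.326 · 0.01781 = 0.0414

CI: 0.150 ± 0.0414 = (0.109, 0.191)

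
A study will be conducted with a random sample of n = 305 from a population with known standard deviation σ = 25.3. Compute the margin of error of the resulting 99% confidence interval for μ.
Margin of error = 3.73

Margin of error = z* · σ/√n
= 2.576 · 25.3/√305
= 2.576 · 25.3/17.4642
= 3.73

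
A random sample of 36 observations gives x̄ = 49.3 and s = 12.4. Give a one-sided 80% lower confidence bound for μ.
μ ≥ 47.54

Lower bound (one-sided):
t* = 0.852 (one-sided for 80%)
Lower bound = x̄ - t* · s/√n = 49.3 - 0.852 · 12.4/√36 = 47.54

We are 80% confident that μ ≥ 47.54.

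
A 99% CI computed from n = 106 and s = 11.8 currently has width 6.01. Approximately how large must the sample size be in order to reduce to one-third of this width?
n ≈ 954

CI width ∝ 1/√n
To reduce width by factor 3, need √n to grow by 3 → need 3² = 9 times as many samples.

Current: n = 106, width = 6.01
New: n = 954, width ≈ 1.97

Width reduced by factor of 6.01/1.97 = 3.05.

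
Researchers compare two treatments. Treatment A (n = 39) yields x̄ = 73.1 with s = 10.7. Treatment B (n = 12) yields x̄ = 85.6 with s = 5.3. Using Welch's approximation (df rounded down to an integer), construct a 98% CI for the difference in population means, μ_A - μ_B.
(-18.08, -6.92)

Difference: x̄₁ - x̄₂ = -12.50
SE = √(s₁²/n₁ + s₂²/n₂) = √(10.7²/39 + 5.3²/12) = 2.2971
df = 38.41 → 38 (Welch–Satterthwaite, rounded down)
t* = 2.429

CI: -12.50 ± 2.429 · 2.2971 = -12.50 ± 5.58 = (-18.08, -6.92)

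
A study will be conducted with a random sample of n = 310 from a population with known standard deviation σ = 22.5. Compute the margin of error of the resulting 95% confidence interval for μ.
Margin of error = 2.50

Margin of error = z* · σ/√n
= 1.960 · 22.5/√310
= 1.960 · 22.5/17.6068
= 2.50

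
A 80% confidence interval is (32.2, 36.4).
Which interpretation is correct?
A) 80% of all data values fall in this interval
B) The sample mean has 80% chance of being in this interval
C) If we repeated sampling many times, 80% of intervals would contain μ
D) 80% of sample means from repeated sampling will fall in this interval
C

A) Wrong — a CI is about the parameter μ, not individual data values.
B) Wrong — x̄ is observed and sits in the interval by construction.
C) Correct — this is the frequentist long-run coverage interpretation.
D) Wrong — coverage applies to intervals containing μ, not to future x̄ values.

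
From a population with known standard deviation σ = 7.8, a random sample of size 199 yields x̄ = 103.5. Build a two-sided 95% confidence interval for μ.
(102.42, 104.58)

z-interval (σ known):
z* = 1.960 for 95% confidence

Margin of error = z* · σ/√n = 1.960 · 7.8/√199 = 1.08

CI: (103.5 - 1.08, 103.5 + 1.08) = (102.42, 104.58)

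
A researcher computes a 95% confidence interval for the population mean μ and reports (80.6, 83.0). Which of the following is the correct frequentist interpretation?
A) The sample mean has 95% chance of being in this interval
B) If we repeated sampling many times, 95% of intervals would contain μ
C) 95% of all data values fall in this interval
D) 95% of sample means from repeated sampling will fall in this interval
B

A) Wrong — x̄ is observed and sits in the interval by construction.
B) Correct — this is the frequentist long-run coverage interpretation.
C) Wrong — a CI is about the parameter μ, not individual data values.
D) Wrong — coverage applies to intervals containing μ, not to future x̄ values.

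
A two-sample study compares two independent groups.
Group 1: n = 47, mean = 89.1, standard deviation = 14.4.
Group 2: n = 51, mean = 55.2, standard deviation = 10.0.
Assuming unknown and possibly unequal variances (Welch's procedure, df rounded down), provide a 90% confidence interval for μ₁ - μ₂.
(29.70, 38.10)

Difference: x̄₁ - x̄₂ = 33.90
SE = √(s₁²/n₁ + s₂²/n₂) = √(14.4²/47 + 10.0²/51) = 2.5244
df = 81.22 → 81 (Welch–Satterthwaite, rounded down)
t* = 1.664

CI: 33.90 ± 1.664 · 2.5244 = 33.90 ± 4.20 = (29.70, 38.10)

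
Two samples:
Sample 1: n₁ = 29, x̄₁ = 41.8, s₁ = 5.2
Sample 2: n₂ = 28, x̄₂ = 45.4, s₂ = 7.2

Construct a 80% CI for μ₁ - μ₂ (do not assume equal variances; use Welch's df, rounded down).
(-5.77, -1.43)

Difference: x̄₁ - x̄₂ = -3.60
SE = √(s₁²/n₁ + s₂²/n₂) = √(5.2²/29 + 7.2²/28) = 1.6685
df = 49.05 → 49 (Welch–Satterthwaite, rounded down)
t* = 1.299

CI: -3.60 ± 1.299 · 1.6685 = -3.60 ± 2.17 = (-5.77, -1.43)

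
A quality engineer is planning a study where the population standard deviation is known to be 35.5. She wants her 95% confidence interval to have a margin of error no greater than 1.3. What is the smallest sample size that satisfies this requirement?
n ≥ 2865

For margin E ≤ 1.3:
n ≥ (z* · σ / E)²
n ≥ (1.960 · 35.5 / 1.3)²
n ≥ 2864.72

Minimum n = 2865 (rounding up)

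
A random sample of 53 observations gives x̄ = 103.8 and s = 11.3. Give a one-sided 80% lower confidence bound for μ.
μ ≥ 102.48

Lower bound (one-sided):
t* = 0.849 (one-sided for 80%)
Lower bound = x̄ - t* · s/√n = 103.8 - 0.849 · 11.3/√53 = 102.48

We are 80% confident that μ ≥ 102.48.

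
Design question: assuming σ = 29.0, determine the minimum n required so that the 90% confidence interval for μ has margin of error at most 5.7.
n ≥ 71

For margin E ≤ 5.7:
n ≥ (z* · σ / E)²
n ≥ (1.645 · 29.0 / 5.7)²
n ≥ 70.05

Minimum n = 71 (rounding up)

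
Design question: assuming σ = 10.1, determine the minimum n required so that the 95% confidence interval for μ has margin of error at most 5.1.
n ≥ 16

For margin E ≤ 5.1:
n ≥ (z* · σ / E)²
n ≥ (1.960 · 10.1 / 5.1)²
n ≥ 15.07

Minimum n = 16 (rounding up)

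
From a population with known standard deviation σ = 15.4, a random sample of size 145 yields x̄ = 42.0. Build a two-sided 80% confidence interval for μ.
(40.36, 43.64)

z-interval (σ known):
z* = 1.282 for 80% confidence

Margin of error = z* · σ/√n = 1.282 · 15.4/√145 = 1.64

CI: (42.0 - 1.64, 42.0 + 1.64) = (40.36, 43.64)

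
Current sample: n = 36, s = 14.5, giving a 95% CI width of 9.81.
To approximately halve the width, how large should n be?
n ≈ 144

CI width ∝ 1/√n
To reduce width by factor 2, need √n to grow by 2 → need 2² = 4 times as many samples.

Current: n = 36, width = 9.81
New: n = 144, width ≈ 4.78

Width reduced by factor of 9.81/4.78 = 2.05.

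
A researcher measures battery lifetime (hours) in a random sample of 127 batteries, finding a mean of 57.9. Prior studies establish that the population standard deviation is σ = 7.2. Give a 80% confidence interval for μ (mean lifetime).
(57.08, 58.72)

z-interval (σ known):
z* = 1.282 for 80% confidence

Margin of error = z* · σ/√n = 1.282 · 7.2/√127 = 0.82

CI: (57.9 - 0.82, 57.9 + 0.82) = (57.08, 58.72)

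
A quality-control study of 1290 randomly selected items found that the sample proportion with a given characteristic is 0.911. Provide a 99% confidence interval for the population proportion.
(0.891, 0.931)

Proportion CI:
SE = √(p̂(1-p̂)/n) = √(0.911 · 0.089 / 1290) = 0.00793

z* = 2.576
Margin = z* · SE = 2.576 · 0.00793 = 0.0204

CI: 0.911 ± 0.0204 = (0.891, 0.931)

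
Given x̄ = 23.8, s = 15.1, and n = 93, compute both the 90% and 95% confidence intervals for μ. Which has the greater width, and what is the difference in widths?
95% CI is wider by 1.02

df = 92
90% CI: t* = 1.662, (21.20, 26.40), width = 2 · t* · s/√n = 5.20
95% CI: t* = 1.986, (20.69, 26.91), width = 2 · t* · s/√n = 6.22

The 95% CI is wider by 6.22 - 5.20 = 1.02.
Higher confidence requires a wider interval.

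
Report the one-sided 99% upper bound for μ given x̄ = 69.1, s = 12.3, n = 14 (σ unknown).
μ ≤ 77.81

Upper bound (one-sided):
t* = 2.650 (one-sided for 99%)
Upper bound = x̄ + t* · s/√n = 69.1 + 2.650 · 12.3/√14 = 77.81

We are 99% confident that μ ≤ 77.81.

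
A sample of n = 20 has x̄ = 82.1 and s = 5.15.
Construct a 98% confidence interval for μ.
(79.18, 85.02)

t-interval (σ unknown):
df = n - 1 = 19
t* = 2.539 for 98% confidence

Margin of error = t* · s/√n = 2.539 · 5.15/√20 = 2.92

CI: (79.18, 85.02)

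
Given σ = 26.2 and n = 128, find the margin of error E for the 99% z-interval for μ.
Margin of error = 5.97

Margin of error = z* · σ/√n
= 2.576 · 26.2/√128
= 2.576 · 26.2/11.3137
= 5.97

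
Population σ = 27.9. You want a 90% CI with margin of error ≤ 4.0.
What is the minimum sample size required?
n ≥ 132

For margin E ≤ 4.0:
n ≥ (z* · σ / E)²
n ≥ (1.645 · 27.9 / 4.0)²
n ≥ 131.65

Minimum n = 132 (rounding up)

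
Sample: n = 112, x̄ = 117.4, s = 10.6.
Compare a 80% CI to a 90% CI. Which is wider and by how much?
90% CI is wider by 0.74

df = 111
80% CI: t* = 1.289, (116.11, 118.69), width = 2 · t* · s/√n = 2.58
90% CI: t* = 1.659, (115.74, 119.06), width = 2 · t* · s/√n = 3.32

The 90% CI is wider by 3.32 - 2.58 = 0.74.
Higher confidence requires a wider interval.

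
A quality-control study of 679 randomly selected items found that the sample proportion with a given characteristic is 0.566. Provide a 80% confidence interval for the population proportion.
(0.542, 0.590)

Proportion CI:
SE = √(p̂(1-p̂)/n) = √(0.566 · 0.434 / 679) = 0.01902

z* = 1.282
Margin = z* · SE = 1.282 · 0.01902 = 0.0244

CI: 0.566 ± 0.0244 = (0.542, 0.590)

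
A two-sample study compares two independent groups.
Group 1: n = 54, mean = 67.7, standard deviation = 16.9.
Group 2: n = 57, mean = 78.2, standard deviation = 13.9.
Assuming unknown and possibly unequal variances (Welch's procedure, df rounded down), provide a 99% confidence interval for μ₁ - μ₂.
(-18.23, -2.77)

Difference: x̄₁ - x̄₂ = -10.50
SE = √(s₁²/n₁ + s₂²/n₂) = √(16.9²/54 + 13.9²/57) = 2.9460
df = 102.76 → 102 (Welch–Satterthwaite, rounded down)
t* = 2.625

CI: -10.50 ± 2.625 · 2.9460 = -10.50 ± 7.73 = (-18.23, -2.77)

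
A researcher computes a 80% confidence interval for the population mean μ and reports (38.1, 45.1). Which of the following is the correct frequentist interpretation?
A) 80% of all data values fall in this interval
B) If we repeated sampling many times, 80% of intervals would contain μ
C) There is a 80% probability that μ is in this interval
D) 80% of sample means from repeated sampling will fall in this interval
B

A) Wrong — a CI is about the parameter μ, not individual data values.
B) Correct — this is the frequentist long-run coverage interpretation.
C) Wrong — μ is fixed; the randomness lives in the interval, not in μ.
D) Wrong — coverage applies to intervals containing μ, not to future x̄ values.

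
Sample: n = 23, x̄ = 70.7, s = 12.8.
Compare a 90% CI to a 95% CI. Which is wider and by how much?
95% CI is wider by 1.90

df = 22
90% CI: t* = 1.717, (66.12, 75.28), width = 2 · t* · s/√n = 9.17
95% CI: t* = 2.074, (65.16, 76.24), width = 2 · t* · s/√n = 11.07

The 95% CI is wider by 11.07 - 9.17 = 1.90.
Higher confidence requires a wider interval.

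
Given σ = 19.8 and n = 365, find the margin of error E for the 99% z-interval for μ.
Margin of error = 2.67

Margin of error = z* · σ/√n
= 2.576 · 19.8/√365
= 2.576 · 19.8/19.1050
= 2.67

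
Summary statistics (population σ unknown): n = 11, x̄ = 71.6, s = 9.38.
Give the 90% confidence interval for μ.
(66.48, 76.72)

t-interval (σ unknown):
df = n - 1 = 10
t* = 1.812 for 90% confidence

Margin of error = t* · s/√n = 1.812 · 9.38/√11 = 5.12

CI: (66.48, 76.72)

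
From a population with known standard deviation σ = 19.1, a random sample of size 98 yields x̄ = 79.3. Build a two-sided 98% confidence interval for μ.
(74.81, 83.79)

z-interval (σ known):
z* = 2.326 for 98% confidence

Margin of error = z* · σ/√n = 2.326 · 19.1/√98 = 4.49

CI: (79.3 - 4.49, 79.3 + 4.49) = (74.81, 83.79)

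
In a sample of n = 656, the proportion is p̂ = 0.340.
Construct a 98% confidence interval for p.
(0.297, 0.383)

Proportion CI:
SE = √(p̂(1-p̂)/n) = √(0.340 · 0.660 / 656) = 0.01850

z* = 2.326
Margin = z* · SE = 2.326 · 0.01850 = 0.0430

CI: 0.340 ± 0.0430 = (0.297, 0.383)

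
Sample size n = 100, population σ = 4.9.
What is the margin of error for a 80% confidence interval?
Margin of error = 0.63

Margin of error = z* · σ/√n
= 1.282 · 4.9/√100
= 1.282 · 4.9/10.0000
= 0.63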